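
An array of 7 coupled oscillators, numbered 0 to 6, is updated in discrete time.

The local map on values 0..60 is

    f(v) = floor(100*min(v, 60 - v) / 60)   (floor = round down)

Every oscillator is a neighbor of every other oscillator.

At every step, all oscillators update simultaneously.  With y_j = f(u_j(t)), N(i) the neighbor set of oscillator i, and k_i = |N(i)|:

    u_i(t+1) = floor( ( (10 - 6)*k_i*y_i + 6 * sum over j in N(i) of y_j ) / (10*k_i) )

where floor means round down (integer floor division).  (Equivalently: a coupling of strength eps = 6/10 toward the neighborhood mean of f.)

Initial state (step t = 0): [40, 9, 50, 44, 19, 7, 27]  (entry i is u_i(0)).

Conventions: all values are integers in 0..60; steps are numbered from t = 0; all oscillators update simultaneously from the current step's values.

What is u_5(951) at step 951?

Answer: u_5(951) = 31
Key observation: The state at step 9, [33, 33, 33, 33, 33, 33, 33], reappears at step 16: the system is in a cycle of period 7 from step 9 on.  Therefore the state at step 951 equals the state at step 9 + ((951 - 9) mod 7) = 13, which is [31, 31, 31, 31, 31, 31, 31].

Derivation:
t=0: [40, 9, 50, 44, 19, 7, 27]
t=1: [27, 22, 22, 25, 27, 21, 31]
t=2: [42, 39, 39, 40, 42, 39, 43]
t=3: [31, 33, 33, 32, 31, 33, 31]
t=4: [46, 46, 46, 46, 46, 46, 46]
t=5: [23, 23, 23, 23, 23, 23, 23]
t=6: [38, 38, 38, 38, 38, 38, 38]
t=7: [36, 36, 36, 36, 36, 36, 36]
t=8: [40, 40, 40, 40, 40, 40, 40]
t=9: [33, 33, 33, 33, 33, 33, 33]
t=10: [45, 45, 45, 45, 45, 45, 45]
t=11: [25, 25, 25, 25, 25, 25, 25]
t=12: [41, 41, 41, 41, 41, 41, 41]
t=13: [31, 31, 31, 31, 31, 31, 31]
t=14: [48, 48, 48, 48, 48, 48, 48]
t=15: [20, 20, 20, 20, 20, 20, 20]
t=16: [33, 33, 33, 33, 33, 33, 33]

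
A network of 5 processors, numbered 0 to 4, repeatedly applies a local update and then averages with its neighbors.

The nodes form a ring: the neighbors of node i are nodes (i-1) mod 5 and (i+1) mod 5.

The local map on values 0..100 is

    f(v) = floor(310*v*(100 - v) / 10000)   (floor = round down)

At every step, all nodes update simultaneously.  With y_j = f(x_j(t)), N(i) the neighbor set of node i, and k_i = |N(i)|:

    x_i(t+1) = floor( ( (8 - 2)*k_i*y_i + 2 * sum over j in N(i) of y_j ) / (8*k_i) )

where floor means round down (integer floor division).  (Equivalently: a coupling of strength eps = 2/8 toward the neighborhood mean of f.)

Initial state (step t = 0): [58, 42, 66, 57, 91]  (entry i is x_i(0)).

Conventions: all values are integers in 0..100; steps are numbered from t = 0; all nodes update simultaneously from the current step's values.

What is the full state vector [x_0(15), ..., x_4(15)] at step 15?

Answer: [72, 72, 72, 72, 71]

Derivation:
t=0: [58, 42, 66, 57, 91]
t=1: [68, 74, 70, 68, 37]
t=2: [66, 60, 64, 67, 70]
t=3: [69, 73, 71, 68, 65]
t=4: [65, 61, 63, 66, 69]
t=5: [69, 72, 71, 69, 66]
t=6: [65, 62, 63, 66, 68]
t=7: [70, 72, 71, 69, 67]
t=8: [65, 62, 63, 65, 67]
t=9: [70, 72, 71, 70, 68]
t=10: [64, 62, 63, 65, 66]
t=11: [71, 72, 71, 70, 69]
t=12: [63, 62, 63, 64, 65]
t=13: [71, 72, 72, 71, 70]
t=14: [63, 62, 62, 63, 64]
t=15: [72, 72, 72, 72, 71]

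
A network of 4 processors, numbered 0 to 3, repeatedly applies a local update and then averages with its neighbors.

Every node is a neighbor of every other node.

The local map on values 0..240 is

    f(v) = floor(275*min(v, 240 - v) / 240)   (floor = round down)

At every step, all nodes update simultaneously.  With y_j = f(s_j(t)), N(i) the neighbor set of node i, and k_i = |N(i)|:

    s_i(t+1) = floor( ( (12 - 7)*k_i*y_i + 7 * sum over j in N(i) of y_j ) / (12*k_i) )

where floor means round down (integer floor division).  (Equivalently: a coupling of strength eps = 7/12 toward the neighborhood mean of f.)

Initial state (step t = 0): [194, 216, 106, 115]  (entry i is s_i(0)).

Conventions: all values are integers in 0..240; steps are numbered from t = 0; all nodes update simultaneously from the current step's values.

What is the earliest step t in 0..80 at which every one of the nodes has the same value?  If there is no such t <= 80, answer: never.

Answer: 5
Key observation: Synchronization is absorbing here: once all nodes are equal they stay equal, and step 5 is the first all-equal step.

Derivation:
t=0: [194, 216, 106, 115]  (not all equal)
t=1: [75, 70, 91, 93]  (not all equal)
t=2: [91, 90, 96, 96]  (not all equal)
t=3: [106, 105, 107, 107]  (not all equal)
t=4: [121, 120, 121, 121]  (not all equal)
t=5: [136, 136, 136, 136]  (all equal)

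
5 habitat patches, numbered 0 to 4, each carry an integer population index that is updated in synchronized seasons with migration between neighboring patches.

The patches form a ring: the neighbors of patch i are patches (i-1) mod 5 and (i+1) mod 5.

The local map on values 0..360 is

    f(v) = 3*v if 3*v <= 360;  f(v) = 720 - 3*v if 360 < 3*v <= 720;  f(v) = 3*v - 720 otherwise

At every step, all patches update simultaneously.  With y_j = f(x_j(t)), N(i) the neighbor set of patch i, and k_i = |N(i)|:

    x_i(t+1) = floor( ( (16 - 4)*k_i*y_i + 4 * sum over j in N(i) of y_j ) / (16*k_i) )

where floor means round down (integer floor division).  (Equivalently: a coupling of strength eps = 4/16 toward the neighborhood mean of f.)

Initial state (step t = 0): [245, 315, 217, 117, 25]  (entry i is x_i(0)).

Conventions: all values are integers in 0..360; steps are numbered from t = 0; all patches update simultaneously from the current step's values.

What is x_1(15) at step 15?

Simulating step by step:
t=0: [245, 315, 217, 117, 25]
t=1: [48, 179, 123, 281, 102]
t=2: [169, 199, 301, 174, 262]
t=3: [183, 141, 177, 179, 100]
t=4: [202, 267, 201, 198, 269]
t=5: [106, 89, 113, 120, 95]
t=6: [307, 282, 332, 348, 298]
t=7: [188, 154, 263, 299, 196]
t=8: [165, 221, 106, 157, 140]
t=9: [213, 110, 276, 264, 284]
t=10: [118, 271, 131, 84, 118]
t=11: [321, 154, 288, 274, 341]
t=12: [252, 241, 153, 132, 270]
t=13: [38, 39, 236, 286, 112]
t=14: [142, 103, 40, 147, 283]
t=15: [275, 283, 163, 240, 168]

Answer: x_1(15) = 283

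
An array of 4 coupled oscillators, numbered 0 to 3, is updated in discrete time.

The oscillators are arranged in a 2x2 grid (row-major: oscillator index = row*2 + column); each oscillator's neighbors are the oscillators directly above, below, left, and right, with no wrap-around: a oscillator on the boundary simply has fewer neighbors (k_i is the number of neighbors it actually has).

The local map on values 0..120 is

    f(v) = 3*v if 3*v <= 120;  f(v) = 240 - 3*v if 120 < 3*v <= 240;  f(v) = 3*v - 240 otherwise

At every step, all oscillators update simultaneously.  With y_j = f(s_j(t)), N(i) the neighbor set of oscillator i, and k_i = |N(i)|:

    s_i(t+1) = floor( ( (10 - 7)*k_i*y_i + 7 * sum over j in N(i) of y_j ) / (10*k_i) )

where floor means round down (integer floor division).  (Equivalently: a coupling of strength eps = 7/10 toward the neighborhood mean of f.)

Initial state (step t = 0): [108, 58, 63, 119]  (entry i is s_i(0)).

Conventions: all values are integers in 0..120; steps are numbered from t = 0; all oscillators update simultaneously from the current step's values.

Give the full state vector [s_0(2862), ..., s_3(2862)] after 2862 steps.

Answer: [81, 88, 88, 80]
Key observation: The state at step 17, [112, 105, 105, 111], reappears at step 29: the system is in a cycle of period 12 from step 17 on.  Therefore the state at step 2862 equals the state at step 17 + ((2862 - 17) mod 12) = 18, which is [81, 88, 88, 80].

Derivation:
t=0: [108, 58, 63, 119]
t=1: [66, 90, 85, 76]
t=2: [28, 27, 23, 19]
t=3: [77, 73, 70, 69]
t=4: [20, 21, 23, 27]
t=5: [64, 68, 70, 70]
t=6: [37, 38, 36, 32]
t=7: [111, 106, 104, 106]
t=8: [80, 83, 81, 75]
t=9: [4, 7, 6, 8]
t=10: [17, 18, 18, 20]
t=11: [53, 55, 55, 55]
t=12: [76, 77, 77, 75]
t=13: [9, 12, 12, 10]
t=14: [33, 30, 30, 34]
t=15: [92, 97, 97, 93]
t=16: [46, 41, 41, 47]
t=17: [112, 105, 105, 111]
t=18: [81, 88, 88, 80]
t=19: [17, 8, 8, 16]
t=20: [32, 41, 41, 31]
t=21: [110, 101, 101, 109]
t=22: [71, 80, 80, 70]
t=23: [8, 19, 19, 9]
t=24: [47, 34, 34, 48]
t=25: [101, 98, 98, 100]
t=26: [56, 59, 59, 55]
t=27: [65, 70, 70, 66]
t=28: [34, 39, 39, 33]
t=29: [112, 105, 105, 111]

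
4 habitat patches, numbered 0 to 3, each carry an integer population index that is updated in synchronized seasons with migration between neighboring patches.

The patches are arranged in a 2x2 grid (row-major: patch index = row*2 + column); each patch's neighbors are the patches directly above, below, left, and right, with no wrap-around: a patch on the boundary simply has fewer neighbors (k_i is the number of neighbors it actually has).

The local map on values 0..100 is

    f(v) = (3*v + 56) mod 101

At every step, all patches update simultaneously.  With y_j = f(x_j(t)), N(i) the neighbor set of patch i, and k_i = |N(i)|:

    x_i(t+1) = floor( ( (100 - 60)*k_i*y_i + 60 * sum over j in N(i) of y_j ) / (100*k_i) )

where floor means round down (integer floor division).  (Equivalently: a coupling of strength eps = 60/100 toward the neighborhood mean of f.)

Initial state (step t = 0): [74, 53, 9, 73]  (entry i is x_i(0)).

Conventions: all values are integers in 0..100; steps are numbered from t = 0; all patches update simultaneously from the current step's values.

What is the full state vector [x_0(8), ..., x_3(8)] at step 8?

Simulating step by step:
t=0: [74, 53, 9, 73]
t=1: [59, 49, 77, 58]
t=2: [38, 18, 51, 37]
t=3: [32, 44, 43, 31]
t=4: [71, 64, 63, 70]
t=5: [53, 57, 56, 52]
t=6: [19, 16, 15, 18]
t=7: [5, 7, 6, 4]
t=8: [73, 72, 71, 72]

Answer: [73, 72, 71, 72]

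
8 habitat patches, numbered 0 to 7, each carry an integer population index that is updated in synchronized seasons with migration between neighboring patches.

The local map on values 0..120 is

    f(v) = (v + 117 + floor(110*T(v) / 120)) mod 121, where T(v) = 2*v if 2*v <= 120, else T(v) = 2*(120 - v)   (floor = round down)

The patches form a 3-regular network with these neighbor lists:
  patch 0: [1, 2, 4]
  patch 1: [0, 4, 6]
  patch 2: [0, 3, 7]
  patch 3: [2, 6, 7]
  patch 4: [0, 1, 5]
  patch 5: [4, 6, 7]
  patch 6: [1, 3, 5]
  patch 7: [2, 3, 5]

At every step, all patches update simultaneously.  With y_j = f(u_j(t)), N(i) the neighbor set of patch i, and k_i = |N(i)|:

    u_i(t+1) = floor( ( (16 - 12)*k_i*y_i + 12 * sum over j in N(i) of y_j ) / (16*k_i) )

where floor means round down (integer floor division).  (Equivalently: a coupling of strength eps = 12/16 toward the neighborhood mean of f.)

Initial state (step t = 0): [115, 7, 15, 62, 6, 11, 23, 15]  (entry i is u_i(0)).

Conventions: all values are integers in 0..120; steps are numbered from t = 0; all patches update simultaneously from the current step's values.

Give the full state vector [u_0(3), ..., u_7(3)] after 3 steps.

Simulating step by step:
t=0: [115, 7, 15, 62, 6, 11, 23, 15]
t=1: [46, 52, 59, 45, 43, 34, 36, 36]
t=2: [46, 60, 36, 60, 59, 101, 53, 58]
t=3: [47, 29, 46, 51, 25, 29, 31, 48]

Answer: [47, 29, 46, 51, 25, 29, 31, 48]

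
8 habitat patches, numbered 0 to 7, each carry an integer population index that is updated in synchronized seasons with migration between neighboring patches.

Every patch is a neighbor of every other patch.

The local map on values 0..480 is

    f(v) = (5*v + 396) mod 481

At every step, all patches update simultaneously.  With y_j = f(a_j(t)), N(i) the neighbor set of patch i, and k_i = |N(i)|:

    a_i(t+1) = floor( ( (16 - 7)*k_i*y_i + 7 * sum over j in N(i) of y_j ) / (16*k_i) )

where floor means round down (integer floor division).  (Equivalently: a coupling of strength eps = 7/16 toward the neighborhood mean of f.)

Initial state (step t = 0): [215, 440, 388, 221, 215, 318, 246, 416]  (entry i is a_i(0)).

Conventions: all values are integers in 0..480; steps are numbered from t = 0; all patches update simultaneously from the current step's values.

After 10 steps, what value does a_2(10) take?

Answer: a_2(10) = 117

Derivation:
t=0: [215, 440, 388, 221, 215, 318, 246, 416]
t=1: [78, 160, 270, 93, 78, 95, 156, 100]
t=2: [311, 276, 310, 349, 311, 354, 266, 366]
t=3: [104, 257, 101, 199, 104, 211, 232, 241]
t=4: [357, 258, 349, 354, 357, 143, 196, 218]
t=5: [242, 235, 222, 234, 242, 188, 320, 135]
t=6: [156, 138, 106, 136, 156, 261, 110, 129]
t=7: [226, 181, 342, 176, 226, 248, 352, 159]
t=8: [144, 272, 194, 260, 144, 199, 219, 217]
t=9: [189, 268, 314, 238, 189, 326, 136, 131]
t=10: [285, 242, 117, 167, 285, 147, 153, 140]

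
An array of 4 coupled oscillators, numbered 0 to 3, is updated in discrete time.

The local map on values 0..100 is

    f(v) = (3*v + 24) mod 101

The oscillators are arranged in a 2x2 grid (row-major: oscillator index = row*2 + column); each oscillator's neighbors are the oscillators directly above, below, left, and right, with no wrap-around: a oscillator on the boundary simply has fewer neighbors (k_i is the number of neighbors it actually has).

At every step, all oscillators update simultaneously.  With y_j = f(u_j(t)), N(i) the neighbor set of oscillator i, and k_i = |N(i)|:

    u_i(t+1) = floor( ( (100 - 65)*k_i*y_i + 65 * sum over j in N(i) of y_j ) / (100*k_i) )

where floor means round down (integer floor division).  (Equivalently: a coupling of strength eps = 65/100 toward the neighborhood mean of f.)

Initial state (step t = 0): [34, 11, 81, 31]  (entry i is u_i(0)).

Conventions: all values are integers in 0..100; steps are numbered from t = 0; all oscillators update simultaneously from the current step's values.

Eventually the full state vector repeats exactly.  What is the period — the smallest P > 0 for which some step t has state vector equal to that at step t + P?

Simulating step by step:
t=0: [34, 11, 81, 31]
t=1: [48, 33, 36, 45]
t=2: [40, 48, 51, 37]
t=3: [61, 48, 51, 58]
t=4: [48, 56, 59, 80]
t=5: [85, 73, 76, 83]
t=6: [56, 62, 65, 54]
t=7: [39, 60, 63, 37]
t=8: [18, 24, 27, 16]
t=9: [59, 82, 50, 57]
t=10: [80, 86, 88, 78]
t=11: [75, 66, 68, 73]
t=12: [31, 35, 37, 29]
t=13: [25, 18, 20, 23]
t=14: [87, 89, 91, 85]
t=15: [88, 83, 85, 86]
t=16: [78, 78, 80, 76]
t=17: [57, 54, 56, 55]
t=18: [90, 88, 91, 88]
t=19: [91, 87, 91, 88]
t=20: [91, 87, 92, 87]
t=21: [92, 86, 92, 87]
t=22: [92, 86, 93, 86]
t=23: [60, 85, 57, 54]
t=24: [56, 55, 61, 85]
t=25: [62, 85, 56, 57]
t=26: [57, 60, 65, 87]
t=27: [39, 58, 63, 35]
t=28: [49, 56, 25, 44]
t=29: [86, 72, 75, 81]
t=30: [55, 60, 63, 50]
t=31: [35, 53, 56, 29]
t=32: [66, 41, 44, 59]
t=33: [39, 55, 58, 67]
t=34: [74, 51, 54, 68]
t=35: [67, 49, 52, 61]
t=36: [56, 33, 36, 50]
t=37: [49, 61, 64, 42]
t=38: [30, 40, 43, 23]
t=39: [35, 49, 52, 63]
t=40: [58, 37, 40, 52]
t=41: [58, 69, 72, 52]
t=42: [55, 67, 70, 49]
t=43: [48, 59, 62, 42]
t=44: [58, 72, 40, 52]
t=45: [60, 70, 72, 53]
t=46: [23, 38, 40, 51]
t=47: [58, 67, 69, 52]
t=48: [50, 65, 67, 44]
t=49: [38, 47, 49, 32]
t=50: [56, 40, 42, 50]
t=51: [61, 68, 70, 55]
t=52: [20, 39, 41, 49]
t=53: [57, 64, 66, 52]
t=54: [43, 61, 63, 38]
t=55: [23, 30, 32, 18]
t=56: [42, 60, 62, 37]
t=57: [20, 27, 29, 15]
t=58: [33, 51, 53, 28]
t=59: [59, 36, 38, 53]
t=60: [57, 70, 72, 50]
t=61: [55, 65, 67, 48]
t=62: [43, 56, 58, 36]
t=63: [79, 58, 60, 71]
t=64: [52, 64, 31, 44]
t=65: [37, 48, 49, 29]
t=66: [56, 37, 38, 48]
t=67: [54, 63, 64, 46]
t=68: [37, 51, 52, 29]
t=69: [62, 40, 41, 53]
t=70: [31, 44, 45, 57]
t=71: [42, 55, 56, 69]
t=72: [75, 56, 57, 68]
t=73: [76, 55, 56, 69]
t=74: [75, 56, 57, 68]

Answer: 2
Key observation: The state at step 72, [75, 56, 57, 68], reappears at step 74 — and no state repeats earlier — so the cycle the system enters has period 2.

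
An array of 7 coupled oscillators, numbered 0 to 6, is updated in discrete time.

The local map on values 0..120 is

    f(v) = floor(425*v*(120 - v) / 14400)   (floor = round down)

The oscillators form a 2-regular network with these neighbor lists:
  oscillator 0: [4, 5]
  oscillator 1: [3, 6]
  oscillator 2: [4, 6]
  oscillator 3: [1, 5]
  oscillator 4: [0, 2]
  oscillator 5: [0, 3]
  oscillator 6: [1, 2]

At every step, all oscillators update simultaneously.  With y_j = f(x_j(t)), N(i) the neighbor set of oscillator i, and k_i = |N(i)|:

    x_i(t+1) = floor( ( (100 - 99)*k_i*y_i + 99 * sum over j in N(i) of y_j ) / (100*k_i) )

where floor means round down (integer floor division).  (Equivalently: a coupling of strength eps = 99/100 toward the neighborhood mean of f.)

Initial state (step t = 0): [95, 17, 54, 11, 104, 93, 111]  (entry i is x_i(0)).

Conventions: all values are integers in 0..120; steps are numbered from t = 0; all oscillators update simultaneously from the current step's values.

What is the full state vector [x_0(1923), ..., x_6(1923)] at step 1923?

Simulating step by step:
t=0: [95, 17, 54, 11, 104, 93, 111]
t=1: [61, 32, 39, 62, 87, 52, 77]
t=2: [94, 101, 90, 93, 99, 105, 88]
t=3: [53, 78, 72, 51, 75, 72, 67]
t=4: [100, 103, 101, 99, 102, 103, 99]
t=5: [52, 60, 57, 51, 57, 59, 53]
t=6: [105, 103, 104, 105, 104, 103, 105]
t=7: [49, 46, 47, 50, 47, 46, 49]
t=8: [100, 102, 101, 100, 101, 102, 100]
t=9: [55, 58, 57, 54, 57, 58, 55]
t=10: [105, 105, 105, 105, 105, 105, 105]
t=11: [46, 46, 46, 46, 46, 46, 46]
t=12: [100, 100, 100, 100, 100, 100, 100]
t=13: [59, 59, 59, 59, 59, 59, 59]
t=14: [106, 106, 106, 106, 106, 106, 106]
t=15: [43, 43, 43, 43, 43, 43, 43]
t=16: [97, 97, 97, 97, 97, 97, 97]
t=17: [65, 65, 65, 65, 65, 65, 65]
t=18: [105, 105, 105, 105, 105, 105, 105]

Answer: [46, 46, 46, 46, 46, 46, 46]
Key observation: The state at step 10, [105, 105, 105, 105, 105, 105, 105], reappears at step 18: the system is in a cycle of period 8 from step 10 on.  Therefore the state at step 1923 equals the state at step 10 + ((1923 - 10) mod 8) = 11, which is [46, 46, 46, 46, 46, 46, 46].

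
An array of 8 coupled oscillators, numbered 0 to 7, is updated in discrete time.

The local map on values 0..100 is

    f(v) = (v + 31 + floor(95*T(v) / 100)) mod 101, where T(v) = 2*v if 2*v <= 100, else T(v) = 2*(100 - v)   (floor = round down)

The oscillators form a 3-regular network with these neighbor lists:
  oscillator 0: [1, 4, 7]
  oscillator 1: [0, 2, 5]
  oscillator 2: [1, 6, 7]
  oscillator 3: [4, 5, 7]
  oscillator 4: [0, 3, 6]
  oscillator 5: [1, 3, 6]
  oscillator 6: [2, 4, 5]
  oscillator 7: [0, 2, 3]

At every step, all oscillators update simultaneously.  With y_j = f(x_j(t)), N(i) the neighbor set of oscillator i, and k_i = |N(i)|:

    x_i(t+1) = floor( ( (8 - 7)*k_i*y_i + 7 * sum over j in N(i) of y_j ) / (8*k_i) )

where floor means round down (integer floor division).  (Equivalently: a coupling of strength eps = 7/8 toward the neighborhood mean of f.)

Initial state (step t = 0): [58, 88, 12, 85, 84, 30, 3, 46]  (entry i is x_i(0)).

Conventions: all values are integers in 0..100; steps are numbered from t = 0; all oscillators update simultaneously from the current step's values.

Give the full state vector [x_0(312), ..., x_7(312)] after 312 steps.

Simulating step by step:
t=0: [58, 88, 12, 85, 84, 30, 3, 46]
t=1: [51, 48, 49, 41, 48, 37, 41, 58]
t=2: [69, 62, 62, 56, 58, 52, 57, 64]
t=3: [63, 64, 64, 67, 64, 67, 68, 63]
t=4: [62, 61, 61, 61, 60, 59, 60, 61]
t=5: [65, 65, 65, 65, 65, 65, 65, 64]
t=6: [61, 61, 61, 61, 61, 61, 61, 61]
t=7: [65, 65, 65, 65, 65, 65, 65, 65]
t=8: [61, 61, 61, 61, 61, 61, 61, 61]

Answer: [61, 61, 61, 61, 61, 61, 61, 61]
Key observation: The state at step 6, [61, 61, 61, 61, 61, 61, 61, 61], reappears at step 8: the system is in a cycle of period 2 from step 6 on.  Therefore the state at step 312 equals the state at step 6 + ((312 - 6) mod 2) = 6, which is [61, 61, 61, 61, 61, 61, 61, 61].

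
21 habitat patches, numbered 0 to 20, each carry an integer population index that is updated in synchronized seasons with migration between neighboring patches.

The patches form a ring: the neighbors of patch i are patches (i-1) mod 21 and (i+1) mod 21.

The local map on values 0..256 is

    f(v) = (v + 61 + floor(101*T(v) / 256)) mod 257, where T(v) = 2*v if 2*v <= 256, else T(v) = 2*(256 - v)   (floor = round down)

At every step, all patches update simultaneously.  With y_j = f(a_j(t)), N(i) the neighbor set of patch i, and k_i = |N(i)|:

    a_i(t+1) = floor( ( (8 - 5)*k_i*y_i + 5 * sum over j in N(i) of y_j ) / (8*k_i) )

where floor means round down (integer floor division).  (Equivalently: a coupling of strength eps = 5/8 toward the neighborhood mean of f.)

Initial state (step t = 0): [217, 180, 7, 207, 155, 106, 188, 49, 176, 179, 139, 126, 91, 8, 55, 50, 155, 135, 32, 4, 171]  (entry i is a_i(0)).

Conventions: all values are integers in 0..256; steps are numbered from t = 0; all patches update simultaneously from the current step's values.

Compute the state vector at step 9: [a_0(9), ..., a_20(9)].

Answer: [229, 236, 178, 103, 102, 181, 181, 102, 28, 26, 27, 95, 134, 153, 147, 119, 82, 93, 173, 233, 228]

Derivation:
t=0: [217, 180, 7, 207, 155, 106, 188, 49, 176, 179, 139, 126, 91, 8, 55, 50, 155, 135, 32, 4, 171]
t=1: [45, 54, 56, 53, 107, 119, 141, 83, 75, 40, 35, 91, 116, 147, 129, 117, 71, 61, 76, 75, 52]
t=2: [150, 153, 157, 187, 147, 95, 83, 150, 179, 148, 157, 125, 85, 27, 28, 73, 127, 183, 187, 182, 162]
t=3: [38, 38, 40, 40, 99, 163, 161, 92, 39, 39, 34, 88, 122, 142, 135, 116, 85, 40, 44, 43, 40]
t=4: [129, 129, 130, 165, 143, 101, 97, 137, 159, 127, 154, 126, 87, 30, 27, 81, 124, 159, 136, 136, 132]
t=5: [33, 33, 35, 36, 101, 174, 173, 98, 34, 35, 33, 90, 125, 144, 140, 118, 85, 33, 35, 33, 33]
t=6: [120, 120, 122, 160, 142, 104, 102, 139, 157, 121, 152, 129, 90, 32, 29, 83, 122, 150, 121, 120, 120]
t=7: [18, 19, 26, 32, 102, 179, 179, 101, 31, 31, 30, 93, 130, 148, 144, 120, 85, 27, 24, 18, 18]
t=8: [93, 97, 106, 153, 141, 105, 104, 140, 155, 115, 149, 131, 94, 35, 30, 84, 119, 139, 101, 96, 93]
t=9: [229, 236, 178, 103, 102, 181, 181, 102, 28, 26, 27, 95, 134, 153, 147, 119, 82, 93, 173, 233, 228]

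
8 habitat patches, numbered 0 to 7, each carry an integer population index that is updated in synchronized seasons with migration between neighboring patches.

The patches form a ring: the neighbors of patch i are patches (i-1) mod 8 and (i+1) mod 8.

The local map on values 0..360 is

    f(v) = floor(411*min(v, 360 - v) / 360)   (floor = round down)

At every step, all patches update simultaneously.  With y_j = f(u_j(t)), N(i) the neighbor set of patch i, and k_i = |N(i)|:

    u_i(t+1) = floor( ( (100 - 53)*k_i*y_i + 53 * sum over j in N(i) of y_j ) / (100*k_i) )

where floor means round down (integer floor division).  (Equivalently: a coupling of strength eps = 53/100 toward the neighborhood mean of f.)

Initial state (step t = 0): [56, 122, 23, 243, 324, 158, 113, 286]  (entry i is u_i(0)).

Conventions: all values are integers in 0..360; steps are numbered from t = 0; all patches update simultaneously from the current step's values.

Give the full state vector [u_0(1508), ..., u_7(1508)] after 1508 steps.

Simulating step by step:
t=0: [56, 122, 23, 243, 324, 158, 113, 286]
t=1: [88, 88, 84, 80, 102, 129, 130, 90]
t=2: [100, 98, 95, 98, 117, 139, 135, 113]
t=3: [117, 111, 109, 116, 133, 150, 148, 131]
t=4: [135, 127, 126, 134, 151, 164, 163, 149]
t=5: [155, 146, 145, 154, 170, 182, 182, 170]
t=6: [178, 168, 167, 177, 191, 200, 200, 191]
t=7: [196, 193, 193, 196, 192, 184, 184, 192]
t=8: [188, 189, 189, 188, 192, 197, 197, 192]
t=9: [194, 195, 195, 194, 191, 187, 187, 191]
t=10: [189, 188, 188, 189, 192, 195, 195, 192]
t=11: [194, 195, 195, 194, 191, 188, 188, 191]
t=12: [189, 188, 188, 189, 192, 194, 194, 192]
t=13: [194, 195, 195, 194, 191, 189, 189, 191]
t=14: [189, 188, 188, 189, 192, 194, 194, 192]

Answer: [189, 188, 188, 189, 192, 194, 194, 192]
Key observation: The state at step 12, [189, 188, 188, 189, 192, 194, 194, 192], reappears at step 14: the system is in a cycle of period 2 from step 12 on.  Therefore the state at step 1508 equals the state at step 12 + ((1508 - 12) mod 2) = 12, which is [189, 188, 188, 189, 192, 194, 194, 192].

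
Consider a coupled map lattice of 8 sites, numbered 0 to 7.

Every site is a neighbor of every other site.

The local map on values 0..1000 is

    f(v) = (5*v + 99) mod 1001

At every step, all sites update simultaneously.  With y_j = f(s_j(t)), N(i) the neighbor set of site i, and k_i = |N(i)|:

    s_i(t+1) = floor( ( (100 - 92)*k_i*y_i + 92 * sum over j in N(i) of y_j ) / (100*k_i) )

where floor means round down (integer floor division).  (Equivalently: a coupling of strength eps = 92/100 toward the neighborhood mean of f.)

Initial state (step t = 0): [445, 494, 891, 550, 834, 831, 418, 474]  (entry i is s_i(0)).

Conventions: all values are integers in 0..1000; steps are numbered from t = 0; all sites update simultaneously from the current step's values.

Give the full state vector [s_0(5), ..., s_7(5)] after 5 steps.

Simulating step by step:
t=0: [445, 494, 891, 550, 834, 831, 418, 474]
t=1: [437, 424, 425, 410, 440, 441, 444, 430]
t=2: [252, 255, 255, 259, 251, 251, 250, 254]
t=3: [365, 364, 364, 363, 365, 365, 365, 364]
t=4: [919, 919, 919, 920, 919, 919, 919, 919]
t=5: [690, 690, 690, 690, 690, 690, 690, 690]

Answer: [690, 690, 690, 690, 690, 690, 690, 690]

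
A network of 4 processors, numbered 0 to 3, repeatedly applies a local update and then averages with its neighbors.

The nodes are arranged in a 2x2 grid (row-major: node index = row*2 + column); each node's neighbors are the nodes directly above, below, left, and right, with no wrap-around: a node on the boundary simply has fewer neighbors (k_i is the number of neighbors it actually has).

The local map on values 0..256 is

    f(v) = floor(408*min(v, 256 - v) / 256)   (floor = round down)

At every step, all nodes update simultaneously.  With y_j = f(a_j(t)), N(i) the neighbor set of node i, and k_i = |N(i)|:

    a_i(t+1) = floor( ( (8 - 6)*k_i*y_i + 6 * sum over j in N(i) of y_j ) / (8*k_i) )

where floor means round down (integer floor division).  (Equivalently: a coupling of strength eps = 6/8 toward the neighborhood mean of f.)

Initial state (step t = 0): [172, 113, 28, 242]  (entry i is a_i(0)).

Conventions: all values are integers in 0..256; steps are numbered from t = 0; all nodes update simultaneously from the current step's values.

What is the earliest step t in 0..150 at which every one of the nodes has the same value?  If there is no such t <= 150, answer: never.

Answer: never
Key observation: The state at step 15 reappears at step 22 — the system is in a cycle of period 7 from step 15 on.  No step 0..22 is synchronized, and the cycle repeats forever, so no step up to 150 (or ever) has all nodes equal.

Derivation:
t=0: [172, 113, 28, 242]  (not all equal)
t=1: [117, 103, 69, 89]  (not all equal)
t=2: [148, 163, 149, 137]  (not all equal)
t=3: [162, 172, 177, 166]  (not all equal)
t=4: [134, 142, 140, 132]  (not all equal)
t=5: [185, 191, 192, 186]  (not all equal)
t=6: [105, 109, 109, 104]  (not all equal)
t=7: [171, 167, 167, 171]  (not all equal)
t=8: [139, 136, 136, 139]  (not all equal)
t=9: [189, 187, 187, 189]  (not all equal)
t=10: [108, 106, 106, 108]  (not all equal)
t=11: [169, 171, 171, 169]  (not all equal)
t=12: [135, 137, 137, 135]  (not all equal)
t=13: [189, 191, 191, 189]  (not all equal)
t=14: [103, 105, 105, 103]  (not all equal)
t=15: [166, 164, 164, 166]  (not all equal)
t=16: [145, 143, 143, 145]  (not all equal)
t=17: [179, 177, 177, 179]  (not all equal)
t=18: [124, 122, 122, 124]  (not all equal)
t=19: [194, 196, 196, 194]  (not all equal)
t=20: [95, 97, 97, 95]  (not all equal)
t=21: [153, 151, 151, 153]  (not all equal)
t=22: [166, 164, 164, 166]  (not all equal)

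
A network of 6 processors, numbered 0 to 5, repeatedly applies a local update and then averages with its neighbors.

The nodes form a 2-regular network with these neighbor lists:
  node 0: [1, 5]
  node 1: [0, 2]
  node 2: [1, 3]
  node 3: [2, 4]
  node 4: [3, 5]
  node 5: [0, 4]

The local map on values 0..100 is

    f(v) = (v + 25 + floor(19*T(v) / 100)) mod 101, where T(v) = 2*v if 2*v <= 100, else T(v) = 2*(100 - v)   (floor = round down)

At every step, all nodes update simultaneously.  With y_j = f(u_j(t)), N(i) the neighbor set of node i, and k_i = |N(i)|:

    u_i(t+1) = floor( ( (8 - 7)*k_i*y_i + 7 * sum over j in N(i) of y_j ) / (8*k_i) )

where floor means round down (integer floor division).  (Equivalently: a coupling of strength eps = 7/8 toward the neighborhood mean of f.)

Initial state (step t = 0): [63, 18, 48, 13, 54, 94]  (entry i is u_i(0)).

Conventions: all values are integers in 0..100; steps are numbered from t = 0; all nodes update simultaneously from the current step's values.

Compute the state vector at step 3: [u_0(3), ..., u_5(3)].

Answer: [9, 49, 21, 85, 18, 48]

Derivation:
t=0: [63, 18, 48, 13, 54, 94]
t=1: [30, 46, 51, 87, 39, 44]
t=2: [83, 81, 56, 77, 53, 73]
t=3: [9, 49, 21, 85, 18, 48]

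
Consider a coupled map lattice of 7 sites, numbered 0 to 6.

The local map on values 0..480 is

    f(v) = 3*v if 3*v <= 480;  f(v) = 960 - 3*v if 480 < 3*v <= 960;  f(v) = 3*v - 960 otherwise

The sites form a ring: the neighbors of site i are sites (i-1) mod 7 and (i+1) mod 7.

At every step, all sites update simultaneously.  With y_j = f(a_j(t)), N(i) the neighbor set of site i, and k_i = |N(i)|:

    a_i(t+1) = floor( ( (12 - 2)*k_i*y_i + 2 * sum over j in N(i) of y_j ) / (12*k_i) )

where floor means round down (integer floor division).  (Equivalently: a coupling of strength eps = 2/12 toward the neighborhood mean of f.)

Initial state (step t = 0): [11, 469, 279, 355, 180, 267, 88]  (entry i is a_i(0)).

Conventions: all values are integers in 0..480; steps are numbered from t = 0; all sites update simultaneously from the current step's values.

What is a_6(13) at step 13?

Simulating step by step:
t=0: [11, 469, 279, 355, 180, 267, 88]
t=1: [86, 385, 148, 132, 372, 189, 236]
t=2: [252, 221, 419, 380, 195, 361, 264]
t=3: [208, 289, 287, 206, 337, 147, 167]
t=4: [326, 113, 118, 297, 107, 410, 447]
t=5: [75, 313, 329, 113, 295, 283, 341]
t=6: [194, 38, 52, 291, 100, 104, 80]
t=7: [344, 139, 146, 110, 283, 305, 257]
t=8: [110, 390, 427, 320, 123, 62, 167]
t=9: [330, 229, 285, 57, 323, 224, 425]
t=10: [74, 238, 124, 152, 45, 267, 289]
t=11: [213, 254, 368, 422, 163, 151, 109]
t=12: [311, 203, 162, 306, 455, 444, 337]
t=13: [56, 334, 427, 108, 372, 348, 75]

Answer: a_6(13) = 75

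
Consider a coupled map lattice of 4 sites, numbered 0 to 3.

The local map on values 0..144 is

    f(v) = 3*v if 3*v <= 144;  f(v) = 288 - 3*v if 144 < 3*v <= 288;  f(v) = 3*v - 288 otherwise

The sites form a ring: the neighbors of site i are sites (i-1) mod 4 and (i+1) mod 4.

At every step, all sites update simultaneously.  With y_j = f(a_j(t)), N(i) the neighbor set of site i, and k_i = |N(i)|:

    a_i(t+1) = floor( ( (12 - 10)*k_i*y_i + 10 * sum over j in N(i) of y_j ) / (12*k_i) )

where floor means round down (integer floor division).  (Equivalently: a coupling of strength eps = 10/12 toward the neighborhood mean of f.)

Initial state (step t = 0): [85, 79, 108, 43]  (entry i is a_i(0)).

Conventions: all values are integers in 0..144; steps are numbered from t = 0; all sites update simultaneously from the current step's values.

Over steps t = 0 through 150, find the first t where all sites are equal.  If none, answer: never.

Simulating step by step:
t=0: [85, 79, 108, 43]  (not all equal)
t=1: [80, 37, 81, 50]  (not all equal)
t=2: [111, 57, 111, 61]  (not all equal)
t=3: [100, 57, 100, 55]  (not all equal)
t=4: [102, 29, 102, 30]  (not all equal)
t=5: [76, 29, 76, 30]  (not all equal)
t=6: [83, 64, 83, 65]  (not all equal)
t=7: [85, 48, 85, 48]  (not all equal)
t=8: [125, 51, 125, 51]  (not all equal)
t=9: [127, 95, 127, 95]  (not all equal)
t=10: [18, 78, 18, 78]  (not all equal)
t=11: [54, 54, 54, 54]  (all equal)

Answer: 11
Key observation: Synchronization is absorbing here: once all sites are equal they stay equal, and step 11 is the first all-equal step.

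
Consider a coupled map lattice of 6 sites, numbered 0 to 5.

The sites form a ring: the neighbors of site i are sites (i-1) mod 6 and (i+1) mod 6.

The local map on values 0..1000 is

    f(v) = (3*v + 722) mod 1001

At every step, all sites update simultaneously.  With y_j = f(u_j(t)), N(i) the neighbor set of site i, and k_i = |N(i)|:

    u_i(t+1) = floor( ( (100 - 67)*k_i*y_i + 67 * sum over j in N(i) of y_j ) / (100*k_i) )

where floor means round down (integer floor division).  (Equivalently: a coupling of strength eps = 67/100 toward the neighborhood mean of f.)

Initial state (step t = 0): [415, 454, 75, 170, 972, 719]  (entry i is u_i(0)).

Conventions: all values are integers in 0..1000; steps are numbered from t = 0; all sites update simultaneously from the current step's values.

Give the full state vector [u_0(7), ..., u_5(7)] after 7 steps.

Answer: [631, 641, 475, 450, 446, 607]

Derivation:
t=0: [415, 454, 75, 170, 972, 719]
t=1: [640, 667, 417, 606, 580, 825]
t=2: [517, 777, 742, 657, 397, 432]
t=3: [111, 424, 560, 850, 537, 401]
t=4: [660, 479, 554, 333, 508, 433]
t=5: [289, 414, 419, 447, 328, 322]
t=6: [746, 842, 665, 583, 483, 659]
t=7: [631, 641, 475, 450, 446, 607]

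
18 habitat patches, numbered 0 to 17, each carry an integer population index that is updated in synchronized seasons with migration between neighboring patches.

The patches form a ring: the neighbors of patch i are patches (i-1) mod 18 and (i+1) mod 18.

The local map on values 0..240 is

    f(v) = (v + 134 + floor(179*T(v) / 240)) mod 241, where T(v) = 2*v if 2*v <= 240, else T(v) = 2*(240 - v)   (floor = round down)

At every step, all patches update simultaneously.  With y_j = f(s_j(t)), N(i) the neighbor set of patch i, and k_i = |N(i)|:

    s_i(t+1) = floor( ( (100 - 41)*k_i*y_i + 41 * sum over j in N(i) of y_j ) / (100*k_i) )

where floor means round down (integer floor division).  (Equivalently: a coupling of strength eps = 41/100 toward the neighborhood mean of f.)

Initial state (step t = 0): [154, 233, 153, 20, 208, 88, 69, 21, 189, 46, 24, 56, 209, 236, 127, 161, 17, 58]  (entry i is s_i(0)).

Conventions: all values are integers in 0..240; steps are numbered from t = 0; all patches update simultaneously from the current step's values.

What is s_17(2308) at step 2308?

Answer: s_17(2308) = 168
Key observation: The state at step 7, [168, 168, 168, 168, 168, 168, 168, 168, 168, 168, 168, 168, 168, 168, 168, 168, 168, 168], reappears at step 8: the system is in a cycle of period 1 from step 7 on.  Therefore the state at step 2308 equals the state at step 7 + ((2308 - 7) mod 1) = 7, which is [168, 168, 168, 168, 168, 168, 168, 168, 168, 168, 168, 168, 168, 168, 168, 168, 168, 168].

Derivation:
t=0: [154, 233, 153, 20, 208, 88, 69, 21, 189, 46, 24, 56, 209, 236, 127, 161, 17, 58]
t=1: [138, 151, 168, 174, 147, 109, 98, 155, 132, 76, 121, 88, 121, 147, 173, 175, 146, 93]
t=2: [169, 175, 169, 168, 172, 161, 150, 168, 162, 125, 152, 144, 172, 178, 167, 167, 164, 147]
t=3: [168, 165, 166, 167, 167, 171, 173, 170, 174, 182, 179, 176, 168, 164, 166, 168, 171, 174]
t=4: [167, 168, 168, 168, 167, 166, 165, 166, 164, 162, 162, 164, 167, 169, 169, 167, 166, 165]
t=5: [168, 168, 168, 168, 168, 168, 169, 169, 170, 170, 170, 169, 168, 167, 167, 168, 168, 168]
t=6: [168, 168, 168, 168, 168, 167, 167, 167, 167, 167, 167, 167, 167, 168, 168, 168, 168, 168]
t=7: [168, 168, 168, 168, 168, 168, 168, 168, 168, 168, 168, 168, 168, 168, 168, 168, 168, 168]
t=8: [168, 168, 168, 168, 168, 168, 168, 168, 168, 168, 168, 168, 168, 168, 168, 168, 168, 168]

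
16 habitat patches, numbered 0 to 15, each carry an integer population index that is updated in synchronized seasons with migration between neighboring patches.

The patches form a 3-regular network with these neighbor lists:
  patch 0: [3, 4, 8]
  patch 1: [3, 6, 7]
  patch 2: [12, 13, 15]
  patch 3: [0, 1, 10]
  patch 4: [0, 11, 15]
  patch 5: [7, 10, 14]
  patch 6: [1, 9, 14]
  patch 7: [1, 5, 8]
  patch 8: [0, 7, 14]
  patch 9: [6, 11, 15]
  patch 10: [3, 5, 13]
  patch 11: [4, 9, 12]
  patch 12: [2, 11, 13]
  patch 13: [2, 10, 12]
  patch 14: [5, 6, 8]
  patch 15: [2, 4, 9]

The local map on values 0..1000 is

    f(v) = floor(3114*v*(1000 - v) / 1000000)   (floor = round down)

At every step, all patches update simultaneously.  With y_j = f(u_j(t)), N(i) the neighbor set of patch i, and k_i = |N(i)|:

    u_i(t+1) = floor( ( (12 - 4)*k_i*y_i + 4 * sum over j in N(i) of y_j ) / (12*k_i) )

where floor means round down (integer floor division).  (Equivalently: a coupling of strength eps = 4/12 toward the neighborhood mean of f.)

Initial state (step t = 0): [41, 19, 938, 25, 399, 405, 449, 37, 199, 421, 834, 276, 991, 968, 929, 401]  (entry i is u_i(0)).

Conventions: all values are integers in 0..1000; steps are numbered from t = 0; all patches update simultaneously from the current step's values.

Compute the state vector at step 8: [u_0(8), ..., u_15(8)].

Answer: [613, 608, 584, 599, 620, 655, 642, 630, 641, 629, 615, 621, 592, 587, 669, 610]

Derivation:
t=0: [41, 19, 938, 25, 399, 405, 449, 37, 199, 421, 834, 276, 991, 968, 929, 401]
t=1: [227, 144, 217, 117, 663, 582, 626, 218, 379, 743, 389, 584, 117, 135, 360, 685]
t=2: [558, 430, 503, 399, 682, 725, 674, 561, 687, 635, 653, 682, 397, 418, 724, 649]
t=3: [744, 752, 764, 745, 689, 645, 690, 738, 685, 710, 705, 687, 742, 752, 633, 714]
t=4: [609, 593, 575, 596, 655, 694, 660, 619, 660, 646, 640, 657, 598, 587, 709, 631]
t=5: [732, 743, 754, 744, 709, 673, 699, 723, 700, 710, 718, 707, 744, 749, 656, 725]
t=6: [616, 603, 584, 599, 636, 673, 651, 630, 650, 640, 627, 638, 596, 590, 689, 620]
t=7: [732, 738, 752, 743, 723, 692, 707, 720, 708, 717, 728, 722, 746, 750, 678, 732]
t=8: [613, 608, 584, 599, 620, 655, 642, 630, 641, 629, 615, 621, 592, 587, 669, 610]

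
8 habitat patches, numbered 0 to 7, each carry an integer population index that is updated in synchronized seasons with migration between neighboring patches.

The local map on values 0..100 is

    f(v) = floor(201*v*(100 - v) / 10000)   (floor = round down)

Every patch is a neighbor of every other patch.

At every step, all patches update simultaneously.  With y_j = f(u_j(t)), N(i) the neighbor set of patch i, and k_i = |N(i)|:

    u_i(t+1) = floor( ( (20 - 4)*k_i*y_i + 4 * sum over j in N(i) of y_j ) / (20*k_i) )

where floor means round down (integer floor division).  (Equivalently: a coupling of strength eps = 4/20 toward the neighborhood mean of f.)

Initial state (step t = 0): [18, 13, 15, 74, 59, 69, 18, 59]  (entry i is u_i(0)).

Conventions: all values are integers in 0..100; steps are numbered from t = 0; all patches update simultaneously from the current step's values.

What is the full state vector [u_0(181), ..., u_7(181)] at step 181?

Simulating step by step:
t=0: [18, 13, 15, 74, 59, 69, 18, 59]
t=1: [30, 25, 27, 37, 45, 40, 30, 45]
t=2: [42, 38, 40, 45, 47, 47, 42, 47]
t=3: [48, 47, 48, 48, 49, 49, 48, 49]
t=4: [50, 50, 50, 50, 50, 50, 50, 50]
t=5: [50, 50, 50, 50, 50, 50, 50, 50]

Answer: [50, 50, 50, 50, 50, 50, 50, 50]
Key observation: The state at step 4, [50, 50, 50, 50, 50, 50, 50, 50], reappears at step 5: the system is in a cycle of period 1 from step 4 on.  Therefore the state at step 181 equals the state at step 4 + ((181 - 4) mod 1) = 4, which is [50, 50, 50, 50, 50, 50, 50, 50].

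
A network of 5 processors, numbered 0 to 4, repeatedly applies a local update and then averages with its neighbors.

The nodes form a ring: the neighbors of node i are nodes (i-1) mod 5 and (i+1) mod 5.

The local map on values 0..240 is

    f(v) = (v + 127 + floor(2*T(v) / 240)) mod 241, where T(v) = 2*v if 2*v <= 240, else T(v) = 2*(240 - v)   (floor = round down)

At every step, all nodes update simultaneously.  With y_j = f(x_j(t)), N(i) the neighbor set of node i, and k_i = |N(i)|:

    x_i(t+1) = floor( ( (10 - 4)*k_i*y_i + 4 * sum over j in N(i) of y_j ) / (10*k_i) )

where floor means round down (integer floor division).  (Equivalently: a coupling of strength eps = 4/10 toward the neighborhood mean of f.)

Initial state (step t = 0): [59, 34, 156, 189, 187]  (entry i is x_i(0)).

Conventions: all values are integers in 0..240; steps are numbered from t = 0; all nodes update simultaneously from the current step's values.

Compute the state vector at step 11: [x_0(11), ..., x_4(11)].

Answer: [206, 205, 177, 108, 178]

Derivation:
t=0: [59, 34, 156, 189, 187]
t=1: [158, 142, 73, 68, 96]
t=2: [77, 66, 165, 202, 182]
t=3: [175, 167, 87, 76, 99]
t=4: [93, 87, 180, 210, 189]
t=5: [190, 186, 102, 86, 108]
t=6: [107, 104, 195, 221, 199]
t=7: [204, 202, 116, 97, 119]
t=8: [72, 71, 64, 136, 66]
t=9: [198, 197, 159, 91, 161]
t=10: [76, 75, 88, 150, 89]
t=11: [206, 205, 177, 108, 178]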